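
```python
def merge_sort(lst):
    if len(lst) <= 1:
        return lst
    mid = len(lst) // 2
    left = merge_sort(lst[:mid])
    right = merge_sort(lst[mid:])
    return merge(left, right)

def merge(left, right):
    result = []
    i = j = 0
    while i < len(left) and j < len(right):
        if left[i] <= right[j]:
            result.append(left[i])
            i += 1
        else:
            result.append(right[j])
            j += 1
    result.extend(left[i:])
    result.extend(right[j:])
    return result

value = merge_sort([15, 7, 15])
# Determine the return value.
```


merge_sort([15, 7, 15])
Split into [15] and [7, 15]
Left sorted: [15]
Right sorted: [7, 15]
Merge [15] and [7, 15]
= [7, 15, 15]


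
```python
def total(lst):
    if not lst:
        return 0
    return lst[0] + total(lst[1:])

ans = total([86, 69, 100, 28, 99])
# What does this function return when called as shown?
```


total([86, 69, 100, 28, 99])
= 86 + total([69, 100, 28, 99])
= 86 + 69 + total([100, 28, 99])
= 86 + 69 + 100 + total([28, 99])
= 86 + 69 + 100 + 28 + total([99])
= 86 + 69 + 100 + 28 + 99 + total([])
= 86 + 69 + 100 + 28 + 99 + 0
= 382


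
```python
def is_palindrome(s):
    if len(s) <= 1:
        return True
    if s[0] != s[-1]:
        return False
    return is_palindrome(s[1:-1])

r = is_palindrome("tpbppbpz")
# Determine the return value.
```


is_palindrome("tpbppbpz")
"tpbppbpz": s[0]='t' != s[-1]='z' -> False
= False


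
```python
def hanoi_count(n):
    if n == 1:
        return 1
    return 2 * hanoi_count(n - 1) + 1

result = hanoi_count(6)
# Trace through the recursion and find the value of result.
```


hanoi_count(6)
= 2 * hanoi_count(5) + 1
= 2 * (2 * hanoi_count(4) + 1) + 1
= 2 * (2 * (2 * hanoi_count(3) + 1) + 1) + 1
= 2 * (2 * (2 * (2 * hanoi_count(2) + 1) + 1) + 1) + 1
= 2 * (2 * (2 * (2 * (2 * hanoi_count(1) + 1) + 1) + 1) + 1) + 1
Now compute bottom-up:
hanoi_count(1) = 1
hanoi_count(2) = 2 * 1 + 1 = 3
hanoi_count(3) = 2 * 3 + 1 = 7
hanoi_count(4) = 2 * 7 + 1 = 15
hanoi_count(5) = 2 * 15 + 1 = 31
hanoi_count(6) = 2 * 31 + 1 = 63
= 63


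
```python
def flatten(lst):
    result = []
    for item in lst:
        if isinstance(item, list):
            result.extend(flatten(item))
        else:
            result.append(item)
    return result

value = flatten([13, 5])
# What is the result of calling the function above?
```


flatten([13, 5])
Processing each element:
  13 is not a list -> append 13
  5 is not a list -> append 5
= [13, 5]


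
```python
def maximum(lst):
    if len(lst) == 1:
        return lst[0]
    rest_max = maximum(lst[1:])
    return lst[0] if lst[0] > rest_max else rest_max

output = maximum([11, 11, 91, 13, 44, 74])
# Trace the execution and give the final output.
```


maximum([11, 11, 91, 13, 44, 74])
= compare 11 with maximum([11, 91, 13, 44, 74])
= compare 11 with maximum([91, 13, 44, 74])
= compare 91 with maximum([13, 44, 74])
= compare 13 with maximum([44, 74])
= compare 44 with maximum([74])
Base: maximum([74]) = 74
compare 44 with 74: max = 74
compare 13 with 74: max = 74
compare 91 with 74: max = 91
compare 11 with 91: max = 91
compare 11 with 91: max = 91
= 91


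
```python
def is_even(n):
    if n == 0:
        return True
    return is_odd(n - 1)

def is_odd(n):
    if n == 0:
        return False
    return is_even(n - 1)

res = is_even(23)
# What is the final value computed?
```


is_even(23)
= is_odd(22)
= is_even(21)
= is_odd(20)
= is_even(19)
= is_odd(18)
= is_even(17)
= is_odd(16)
= is_even(15)
= is_odd(14)
= is_even(13)
= is_odd(12)
= is_even(11)
= is_odd(10)
= is_even(9)
= is_odd(8)
= is_even(7)
= is_odd(6)
= is_even(5)
= is_odd(4)
= is_even(3)
= is_odd(2)
= is_even(1)
= is_odd(0)
n == 0: return False
= False


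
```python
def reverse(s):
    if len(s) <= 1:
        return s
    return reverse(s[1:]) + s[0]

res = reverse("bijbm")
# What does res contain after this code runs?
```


reverse("bijbm")
= reverse("ijbm") + "b"
= reverse("jbm") + "i" + "b"
= reverse("bm") + "j" + "i" + "b"
= reverse("m") + "b" + "j" + "i" + "b"
= "m" + "b" + "j" + "i" + "b"
= "mbjib"


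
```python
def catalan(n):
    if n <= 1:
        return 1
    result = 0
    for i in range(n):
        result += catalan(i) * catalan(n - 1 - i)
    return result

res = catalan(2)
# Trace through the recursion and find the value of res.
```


catalan(2)
= sum of catalan(i) * catalan(2-1-i) for i in 0..1
  catalan(0)*catalan(1) = 1*1 = 1
  catalan(1)*catalan(0) = 1*1 = 1
= 1 + 1
= 2


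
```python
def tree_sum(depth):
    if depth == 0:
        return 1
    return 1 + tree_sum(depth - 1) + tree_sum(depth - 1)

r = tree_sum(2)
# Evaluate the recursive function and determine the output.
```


tree_sum(2)
= 1 + tree_sum(1) + tree_sum(1)
= 1 + 2 * tree_sum(1)
tree_sum(k) = 2^(k+1) - 1
tree_sum(0) = 1
tree_sum(1) = 3
tree_sum(2) = 7
tree_sum(2) = 2^3 - 1 = 7


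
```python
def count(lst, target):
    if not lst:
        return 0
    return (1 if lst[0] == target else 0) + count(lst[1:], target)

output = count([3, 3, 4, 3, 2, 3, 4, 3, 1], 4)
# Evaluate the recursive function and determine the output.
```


count([3, 3, 4, 3, 2, 3, 4, 3, 1], 4)
lst[0]=3 != 4: 0 + count([3, 4, 3, 2, 3, 4, 3, 1], 4)
lst[0]=3 != 4: 0 + count([4, 3, 2, 3, 4, 3, 1], 4)
lst[0]=4 == 4: 1 + count([3, 2, 3, 4, 3, 1], 4)
lst[0]=3 != 4: 0 + count([2, 3, 4, 3, 1], 4)
lst[0]=2 != 4: 0 + count([3, 4, 3, 1], 4)
lst[0]=3 != 4: 0 + count([4, 3, 1], 4)
lst[0]=4 == 4: 1 + count([3, 1], 4)
lst[0]=3 != 4: 0 + count([1], 4)
lst[0]=1 != 4: 0 + count([], 4)
= 2


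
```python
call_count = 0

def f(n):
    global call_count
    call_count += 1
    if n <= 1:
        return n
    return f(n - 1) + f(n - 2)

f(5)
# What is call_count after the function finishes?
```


f(5) calls f(4) and f(3); each non-base call branches into two more.
Let C(k) = total number of calls made by f(k), including the call to f(k) itself.
Base cases: C(0) = 1, C(1) = 1
Recurrence: C(k) = 1 + C(k-1) + C(k-2)
  C(2) = 1 + C(1) + C(0) = 1 + 1 + 1 = 3
  C(3) = 1 + C(2) + C(1) = 1 + 3 + 1 = 5
  C(4) = 1 + C(3) + C(2) = 1 + 5 + 3 = 9
  C(5) = 1 + C(4) + C(3) = 1 + 9 + 5 = 15
Total calls = C(5) = 15


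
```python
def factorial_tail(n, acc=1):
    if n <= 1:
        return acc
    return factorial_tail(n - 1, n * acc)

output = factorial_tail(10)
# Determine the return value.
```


factorial_tail(10, 1)
= factorial_tail(9, 10 * 1) = factorial_tail(9, 10)
= factorial_tail(8, 9 * 10) = factorial_tail(8, 90)
= factorial_tail(7, 8 * 90) = factorial_tail(7, 720)
= factorial_tail(6, 7 * 720) = factorial_tail(6, 5040)
= factorial_tail(5, 6 * 5040) = factorial_tail(5, 30240)
= factorial_tail(4, 5 * 30240) = factorial_tail(4, 151200)
= factorial_tail(3, 4 * 151200) = factorial_tail(3, 604800)
= factorial_tail(2, 3 * 604800) = factorial_tail(2, 1814400)
= factorial_tail(1, 2 * 1814400) = factorial_tail(1, 3628800)
n <= 1, return acc = 3628800


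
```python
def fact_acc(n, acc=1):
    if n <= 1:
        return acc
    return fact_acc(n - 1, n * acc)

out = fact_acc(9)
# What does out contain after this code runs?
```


fact_acc(9, 1)
= fact_acc(8, 9 * 1) = fact_acc(8, 9)
= fact_acc(7, 8 * 9) = fact_acc(7, 72)
= fact_acc(6, 7 * 72) = fact_acc(6, 504)
= fact_acc(5, 6 * 504) = fact_acc(5, 3024)
= fact_acc(4, 5 * 3024) = fact_acc(4, 15120)
= fact_acc(3, 4 * 15120) = fact_acc(3, 60480)
= fact_acc(2, 3 * 60480) = fact_acc(2, 181440)
= fact_acc(1, 2 * 181440) = fact_acc(1, 362880)
n <= 1, return acc = 362880


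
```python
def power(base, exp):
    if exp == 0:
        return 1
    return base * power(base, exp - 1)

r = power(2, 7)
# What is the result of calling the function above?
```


power(2, 7)
= 2 * power(2, 6)
= 2 * 2 * power(2, 5)
= 2 * 2 * 2 * power(2, 4)
= 2 * 2 * 2 * 2 * power(2, 3)
= 2 * 2 * 2 * 2 * 2 * power(2, 2)
= 2 * 2 * 2 * 2 * 2 * 2 * power(2, 1)
= 2 * 2 * 2 * 2 * 2 * 2 * 2 * power(2, 0)
= 2 * 2 * 2 * 2 * 2 * 2 * 2 * 1
= 128


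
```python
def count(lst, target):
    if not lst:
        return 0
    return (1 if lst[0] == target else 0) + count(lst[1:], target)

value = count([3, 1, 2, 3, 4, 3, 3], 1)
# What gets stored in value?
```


count([3, 1, 2, 3, 4, 3, 3], 1)
lst[0]=3 != 1: 0 + count([1, 2, 3, 4, 3, 3], 1)
lst[0]=1 == 1: 1 + count([2, 3, 4, 3, 3], 1)
lst[0]=2 != 1: 0 + count([3, 4, 3, 3], 1)
lst[0]=3 != 1: 0 + count([4, 3, 3], 1)
lst[0]=4 != 1: 0 + count([3, 3], 1)
lst[0]=3 != 1: 0 + count([3], 1)
lst[0]=3 != 1: 0 + count([], 1)
= 1


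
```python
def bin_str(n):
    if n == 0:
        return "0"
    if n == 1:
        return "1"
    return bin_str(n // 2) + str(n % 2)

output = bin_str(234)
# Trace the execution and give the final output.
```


bin_str(234)
= bin_str(117) + "0"
= bin_str(58) + "1" + "0"
= bin_str(29) + "0" + "1" + "0"
= bin_str(14) + "1" + "0" + "1" + "0"
= bin_str(7) + "0" + "1" + "0" + "1" + "0"
= bin_str(3) + "1" + "0" + "1" + "0" + "1" + "0"
= bin_str(1) + "1" + "1" + "0" + "1" + "0" + "1" + "0"
= "1" + "1" + "1" + "0" + "1" + "0" + "1" + "0"
= "11101010"


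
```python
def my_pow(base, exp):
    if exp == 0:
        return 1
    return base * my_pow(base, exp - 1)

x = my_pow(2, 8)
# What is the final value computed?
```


my_pow(2, 8)
= 2 * my_pow(2, 7)
= 2 * 2 * my_pow(2, 6)
= 2 * 2 * 2 * my_pow(2, 5)
= 2 * 2 * 2 * 2 * my_pow(2, 4)
= 2 * 2 * 2 * 2 * 2 * my_pow(2, 3)
= 2 * 2 * 2 * 2 * 2 * 2 * my_pow(2, 2)
= 2 * 2 * 2 * 2 * 2 * 2 * 2 * my_pow(2, 1)
= 2 * 2 * 2 * 2 * 2 * 2 * 2 * 2 * my_pow(2, 0)
= 2 * 2 * 2 * 2 * 2 * 2 * 2 * 2 * 1
= 256


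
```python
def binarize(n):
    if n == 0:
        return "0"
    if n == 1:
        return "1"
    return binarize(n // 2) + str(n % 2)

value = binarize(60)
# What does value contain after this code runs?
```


binarize(60)
= binarize(30) + "0"
= binarize(15) + "0" + "0"
= binarize(7) + "1" + "0" + "0"
= binarize(3) + "1" + "1" + "0" + "0"
= binarize(1) + "1" + "1" + "1" + "0" + "0"
= "1" + "1" + "1" + "1" + "0" + "0"
= "111100"


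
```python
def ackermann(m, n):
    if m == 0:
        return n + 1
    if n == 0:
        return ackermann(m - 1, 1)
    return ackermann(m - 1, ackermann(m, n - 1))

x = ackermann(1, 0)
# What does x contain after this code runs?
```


ackermann(1, 0)
n == 0: return ackermann(0, 1)
= ackermann(0, 1) = 2
= 2


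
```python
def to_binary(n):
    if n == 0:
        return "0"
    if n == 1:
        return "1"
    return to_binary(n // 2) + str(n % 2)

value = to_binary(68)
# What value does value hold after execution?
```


to_binary(68)
= to_binary(34) + "0"
= to_binary(17) + "0" + "0"
= to_binary(8) + "1" + "0" + "0"
= to_binary(4) + "0" + "1" + "0" + "0"
= to_binary(2) + "0" + "0" + "1" + "0" + "0"
= to_binary(1) + "0" + "0" + "0" + "1" + "0" + "0"
= "1" + "0" + "0" + "0" + "1" + "0" + "0"
= "1000100"


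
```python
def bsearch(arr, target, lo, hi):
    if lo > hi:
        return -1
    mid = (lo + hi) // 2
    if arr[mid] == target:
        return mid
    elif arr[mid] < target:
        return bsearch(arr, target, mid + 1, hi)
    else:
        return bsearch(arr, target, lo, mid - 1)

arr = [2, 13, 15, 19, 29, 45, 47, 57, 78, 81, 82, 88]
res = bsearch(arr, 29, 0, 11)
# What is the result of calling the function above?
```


bsearch(arr, 29, 0, 11)
lo=0, hi=11, mid=5, arr[mid]=45
45 > 29, search left half
lo=0, hi=4, mid=2, arr[mid]=15
15 < 29, search right half
lo=3, hi=4, mid=3, arr[mid]=19
19 < 29, search right half
lo=4, hi=4, mid=4, arr[mid]=29
arr[4] == 29, found at index 4
= 4


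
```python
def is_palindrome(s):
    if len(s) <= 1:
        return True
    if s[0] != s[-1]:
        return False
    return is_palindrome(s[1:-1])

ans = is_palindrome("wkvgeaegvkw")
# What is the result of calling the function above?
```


is_palindrome("wkvgeaegvkw")
"wkvgeaegvkw": s[0]='w' == s[-1]='w' -> is_palindrome("kvgeaegvk")
"kvgeaegvk": s[0]='k' == s[-1]='k' -> is_palindrome("vgeaegv")
"vgeaegv": s[0]='v' == s[-1]='v' -> is_palindrome("geaeg")
"geaeg": s[0]='g' == s[-1]='g' -> is_palindrome("eae")
"eae": s[0]='e' == s[-1]='e' -> is_palindrome("a")
"a": len <= 1 -> True
= True


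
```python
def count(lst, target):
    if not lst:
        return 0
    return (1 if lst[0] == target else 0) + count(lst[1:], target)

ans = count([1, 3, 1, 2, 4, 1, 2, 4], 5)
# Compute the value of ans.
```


count([1, 3, 1, 2, 4, 1, 2, 4], 5)
lst[0]=1 != 5: 0 + count([3, 1, 2, 4, 1, 2, 4], 5)
lst[0]=3 != 5: 0 + count([1, 2, 4, 1, 2, 4], 5)
lst[0]=1 != 5: 0 + count([2, 4, 1, 2, 4], 5)
lst[0]=2 != 5: 0 + count([4, 1, 2, 4], 5)
lst[0]=4 != 5: 0 + count([1, 2, 4], 5)
lst[0]=1 != 5: 0 + count([2, 4], 5)
lst[0]=2 != 5: 0 + count([4], 5)
lst[0]=4 != 5: 0 + count([], 5)
= 0


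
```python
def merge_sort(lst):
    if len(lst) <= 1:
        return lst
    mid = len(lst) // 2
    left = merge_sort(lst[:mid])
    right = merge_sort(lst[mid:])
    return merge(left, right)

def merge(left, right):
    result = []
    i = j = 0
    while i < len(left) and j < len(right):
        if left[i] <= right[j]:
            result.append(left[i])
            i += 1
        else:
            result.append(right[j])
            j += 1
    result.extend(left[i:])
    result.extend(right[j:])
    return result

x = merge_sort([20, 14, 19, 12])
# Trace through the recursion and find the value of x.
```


merge_sort([20, 14, 19, 12])
Split into [20, 14] and [19, 12]
Left sorted: [14, 20]
Right sorted: [12, 19]
Merge [14, 20] and [12, 19]
= [12, 14, 19, 20]


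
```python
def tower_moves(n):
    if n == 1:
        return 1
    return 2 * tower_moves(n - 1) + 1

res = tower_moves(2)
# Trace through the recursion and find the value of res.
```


tower_moves(2)
= 2 * tower_moves(1) + 1
Now compute bottom-up:
tower_moves(1) = 1
tower_moves(2) = 2 * 1 + 1 = 3
= 3


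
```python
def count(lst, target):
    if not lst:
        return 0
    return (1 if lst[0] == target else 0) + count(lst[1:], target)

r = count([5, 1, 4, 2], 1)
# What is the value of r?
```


count([5, 1, 4, 2], 1)
lst[0]=5 != 1: 0 + count([1, 4, 2], 1)
lst[0]=1 == 1: 1 + count([4, 2], 1)
lst[0]=4 != 1: 0 + count([2], 1)
lst[0]=2 != 1: 0 + count([], 1)
= 1


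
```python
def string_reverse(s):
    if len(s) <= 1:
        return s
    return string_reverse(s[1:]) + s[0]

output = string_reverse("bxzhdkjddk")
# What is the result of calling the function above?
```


string_reverse("bxzhdkjddk")
= string_reverse("xzhdkjddk") + "b"
= string_reverse("zhdkjddk") + "x" + "b"
= string_reverse("hdkjddk") + "z" + "x" + "b"
= string_reverse("dkjddk") + "h" + "z" + "x" + "b"
= string_reverse("kjddk") + "d" + "h" + "z" + "x" + "b"
= string_reverse("jddk") + "k" + "d" + "h" + "z" + "x" + "b"
= string_reverse("ddk") + "j" + "k" + "d" + "h" + "z" + "x" + "b"
= string_reverse("dk") + "d" + "j" + "k" + "d" + "h" + "z" + "x" + "b"
= string_reverse("k") + "d" + "d" + "j" + "k" + "d" + "h" + "z" + "x" + "b"
= "k" + "d" + "d" + "j" + "k" + "d" + "h" + "z" + "x" + "b"
= "kddjkdhzxb"


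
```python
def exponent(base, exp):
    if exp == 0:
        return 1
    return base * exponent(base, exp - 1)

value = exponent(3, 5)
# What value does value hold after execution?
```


exponent(3, 5)
= 3 * exponent(3, 4)
= 3 * 3 * exponent(3, 3)
= 3 * 3 * 3 * exponent(3, 2)
= 3 * 3 * 3 * 3 * exponent(3, 1)
= 3 * 3 * 3 * 3 * 3 * exponent(3, 0)
= 3 * 3 * 3 * 3 * 3 * 1
= 243


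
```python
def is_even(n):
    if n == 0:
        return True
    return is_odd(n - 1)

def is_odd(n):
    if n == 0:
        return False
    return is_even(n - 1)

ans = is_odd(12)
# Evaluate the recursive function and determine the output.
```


is_odd(12)
= is_even(11)
= is_odd(10)
= is_even(9)
= is_odd(8)
= is_even(7)
= is_odd(6)
= is_even(5)
= is_odd(4)
= is_even(3)
= is_odd(2)
= is_even(1)
= is_odd(0)
n == 0: return False
= False


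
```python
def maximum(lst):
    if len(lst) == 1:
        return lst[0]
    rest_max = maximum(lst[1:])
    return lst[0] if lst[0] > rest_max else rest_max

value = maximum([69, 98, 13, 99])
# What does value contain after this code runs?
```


maximum([69, 98, 13, 99])
= compare 69 with maximum([98, 13, 99])
= compare 98 with maximum([13, 99])
= compare 13 with maximum([99])
Base: maximum([99]) = 99
compare 13 with 99: max = 99
compare 98 with 99: max = 99
compare 69 with 99: max = 99
= 99


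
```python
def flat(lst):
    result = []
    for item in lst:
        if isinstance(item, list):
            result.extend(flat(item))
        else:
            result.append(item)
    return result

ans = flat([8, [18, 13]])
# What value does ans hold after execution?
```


flat([8, [18, 13]])
Processing each element:
  8 is not a list -> append 8
  [18, 13] is a list -> flat recursively -> [18, 13]
= [8, 18, 13]


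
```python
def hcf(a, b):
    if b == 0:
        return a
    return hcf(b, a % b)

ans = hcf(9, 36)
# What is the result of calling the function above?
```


hcf(9, 36)
= hcf(36, 9 % 36) = hcf(36, 9)
= hcf(9, 36 % 9) = hcf(9, 0)
b == 0, return a = 9


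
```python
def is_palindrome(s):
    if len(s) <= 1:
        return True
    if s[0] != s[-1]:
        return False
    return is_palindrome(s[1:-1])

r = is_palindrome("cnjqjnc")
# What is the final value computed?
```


is_palindrome("cnjqjnc")
"cnjqjnc": s[0]='c' == s[-1]='c' -> is_palindrome("njqjn")
"njqjn": s[0]='n' == s[-1]='n' -> is_palindrome("jqj")
"jqj": s[0]='j' == s[-1]='j' -> is_palindrome("q")
"q": len <= 1 -> True
= True


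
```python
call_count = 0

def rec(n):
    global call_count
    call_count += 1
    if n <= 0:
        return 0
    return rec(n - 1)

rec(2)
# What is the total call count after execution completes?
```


rec(2) calls rec(1) calls ... calls rec(0)
Total calls: 2 + 1 (for base case) = 3


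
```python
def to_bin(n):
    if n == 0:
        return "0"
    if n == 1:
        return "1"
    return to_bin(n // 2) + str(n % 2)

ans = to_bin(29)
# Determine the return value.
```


to_bin(29)
= to_bin(14) + "1"
= to_bin(7) + "0" + "1"
= to_bin(3) + "1" + "0" + "1"
= to_bin(1) + "1" + "1" + "0" + "1"
= "1" + "1" + "1" + "0" + "1"
= "11101"


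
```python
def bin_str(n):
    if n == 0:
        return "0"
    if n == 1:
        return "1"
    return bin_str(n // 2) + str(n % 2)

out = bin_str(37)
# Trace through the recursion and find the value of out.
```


bin_str(37)
= bin_str(18) + "1"
= bin_str(9) + "0" + "1"
= bin_str(4) + "1" + "0" + "1"
= bin_str(2) + "0" + "1" + "0" + "1"
= bin_str(1) + "0" + "0" + "1" + "0" + "1"
= "1" + "0" + "0" + "1" + "0" + "1"
= "100101"


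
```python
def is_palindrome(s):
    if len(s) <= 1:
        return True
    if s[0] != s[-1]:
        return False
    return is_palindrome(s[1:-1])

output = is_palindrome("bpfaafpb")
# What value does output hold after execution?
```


is_palindrome("bpfaafpb")
"bpfaafpb": s[0]='b' == s[-1]='b' -> is_palindrome("pfaafp")
"pfaafp": s[0]='p' == s[-1]='p' -> is_palindrome("faaf")
"faaf": s[0]='f' == s[-1]='f' -> is_palindrome("aa")
"aa": s[0]='a' == s[-1]='a' -> is_palindrome("")
"": len <= 1 -> True
= True


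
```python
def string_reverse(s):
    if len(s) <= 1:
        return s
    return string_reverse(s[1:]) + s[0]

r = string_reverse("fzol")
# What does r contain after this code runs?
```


string_reverse("fzol")
= string_reverse("zol") + "f"
= string_reverse("ol") + "z" + "f"
= string_reverse("l") + "o" + "z" + "f"
= "l" + "o" + "z" + "f"
= "lozf"


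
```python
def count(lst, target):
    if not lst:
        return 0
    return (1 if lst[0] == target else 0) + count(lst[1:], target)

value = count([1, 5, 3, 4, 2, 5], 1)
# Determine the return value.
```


count([1, 5, 3, 4, 2, 5], 1)
lst[0]=1 == 1: 1 + count([5, 3, 4, 2, 5], 1)
lst[0]=5 != 1: 0 + count([3, 4, 2, 5], 1)
lst[0]=3 != 1: 0 + count([4, 2, 5], 1)
lst[0]=4 != 1: 0 + count([2, 5], 1)
lst[0]=2 != 1: 0 + count([5], 1)
lst[0]=5 != 1: 0 + count([], 1)
= 1


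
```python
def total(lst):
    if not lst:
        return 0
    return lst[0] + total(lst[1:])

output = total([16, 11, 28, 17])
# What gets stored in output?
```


total([16, 11, 28, 17])
= 16 + total([11, 28, 17])
= 16 + 11 + total([28, 17])
= 16 + 11 + 28 + total([17])
= 16 + 11 + 28 + 17 + total([])
= 16 + 11 + 28 + 17 + 0
= 72


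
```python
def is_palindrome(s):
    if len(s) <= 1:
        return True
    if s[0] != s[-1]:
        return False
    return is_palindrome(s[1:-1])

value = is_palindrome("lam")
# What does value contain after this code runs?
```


is_palindrome("lam")
"lam": s[0]='l' != s[-1]='m' -> False
= False


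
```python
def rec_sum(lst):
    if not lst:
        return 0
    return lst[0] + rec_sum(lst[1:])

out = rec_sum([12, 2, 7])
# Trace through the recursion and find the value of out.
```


rec_sum([12, 2, 7])
= 12 + rec_sum([2, 7])
= 12 + 2 + rec_sum([7])
= 12 + 2 + 7 + rec_sum([])
= 12 + 2 + 7 + 0
= 21


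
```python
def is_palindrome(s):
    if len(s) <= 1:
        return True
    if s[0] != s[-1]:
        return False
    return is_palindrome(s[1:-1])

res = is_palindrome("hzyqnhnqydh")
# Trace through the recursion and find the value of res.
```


is_palindrome("hzyqnhnqydh")
"hzyqnhnqydh": s[0]='h' == s[-1]='h' -> is_palindrome("zyqnhnqyd")
"zyqnhnqyd": s[0]='z' != s[-1]='d' -> False
= False


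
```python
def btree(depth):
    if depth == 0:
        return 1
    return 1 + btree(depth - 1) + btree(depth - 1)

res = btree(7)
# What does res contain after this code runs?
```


btree(7)
= 1 + btree(6) + btree(6)
= 1 + 2 * btree(6)
btree(k) = 2^(k+1) - 1
btree(0) = 1
btree(1) = 3
btree(2) = 7
btree(3) = 15
btree(4) = 31
btree(7) = 2^8 - 1 = 255


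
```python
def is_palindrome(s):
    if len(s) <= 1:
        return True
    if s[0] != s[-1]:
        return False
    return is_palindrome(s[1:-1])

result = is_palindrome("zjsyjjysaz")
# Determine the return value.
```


is_palindrome("zjsyjjysaz")
"zjsyjjysaz": s[0]='z' == s[-1]='z' -> is_palindrome("jsyjjysa")
"jsyjjysa": s[0]='j' != s[-1]='a' -> False
= False


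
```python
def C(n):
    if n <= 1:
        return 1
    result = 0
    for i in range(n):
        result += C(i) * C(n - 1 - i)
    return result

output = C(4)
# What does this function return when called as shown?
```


C(4)
= sum of C(i) * C(4-1-i) for i in 0..3
First compute sub-values bottom-up:
  C(0) = 1, C(1) = 1
  C(2) = 1*1 + 1*1 = 2
  C(3) = 1*2 + 1*1 + 2*1 = 5
Now C(4):
  C(0)*C(3) = 1*5 = 5
  C(1)*C(2) = 1*2 = 2
  C(2)*C(1) = 2*1 = 2
  C(3)*C(0) = 5*1 = 5
= 5 + 2 + 2 + 5
= 14


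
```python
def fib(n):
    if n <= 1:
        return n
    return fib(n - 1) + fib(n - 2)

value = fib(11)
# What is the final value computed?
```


fib(11)
= fib(10) + fib(9)
= (fib(9) + fib(8)) + fib(9)
Computing bottom-up: fib(0)=0, fib(1)=1, fib(2)=1, fib(3)=2, fib(4)=3, fib(5)=5, fib(6)=8, fib(7)=13, fib(8)=21, fib(9)=34, fib(10)=55, fib(11)=89
= 89


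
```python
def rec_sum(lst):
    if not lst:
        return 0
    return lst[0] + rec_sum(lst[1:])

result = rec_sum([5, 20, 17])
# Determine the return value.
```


rec_sum([5, 20, 17])
= 5 + rec_sum([20, 17])
= 5 + 20 + rec_sum([17])
= 5 + 20 + 17 + rec_sum([])
= 5 + 20 + 17 + 0
= 42


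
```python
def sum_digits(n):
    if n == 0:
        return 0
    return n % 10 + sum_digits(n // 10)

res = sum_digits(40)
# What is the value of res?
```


sum_digits(40)
= 0 + sum_digits(4)
= 0 + 4 + sum_digits(0)
= 0 + 4 + 0
= 4


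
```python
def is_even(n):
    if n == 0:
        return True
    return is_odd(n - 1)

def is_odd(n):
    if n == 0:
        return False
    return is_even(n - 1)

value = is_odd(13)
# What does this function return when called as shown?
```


is_odd(13)
= is_even(12)
= is_odd(11)
= is_even(10)
= is_odd(9)
= is_even(8)
= is_odd(7)
= is_even(6)
= is_odd(5)
= is_even(4)
= is_odd(3)
= is_even(2)
= is_odd(1)
= is_even(0)
n == 0: return True
= True


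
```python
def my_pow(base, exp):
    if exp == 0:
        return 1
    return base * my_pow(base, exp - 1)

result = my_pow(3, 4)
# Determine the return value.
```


my_pow(3, 4)
= 3 * my_pow(3, 3)
= 3 * 3 * my_pow(3, 2)
= 3 * 3 * 3 * my_pow(3, 1)
= 3 * 3 * 3 * 3 * my_pow(3, 0)
= 3 * 3 * 3 * 3 * 1
= 81


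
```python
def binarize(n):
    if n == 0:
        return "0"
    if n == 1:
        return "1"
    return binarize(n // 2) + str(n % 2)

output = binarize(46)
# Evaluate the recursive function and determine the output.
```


binarize(46)
= binarize(23) + "0"
= binarize(11) + "1" + "0"
= binarize(5) + "1" + "1" + "0"
= binarize(2) + "1" + "1" + "1" + "0"
= binarize(1) + "0" + "1" + "1" + "1" + "0"
= "1" + "0" + "1" + "1" + "1" + "0"
= "101110"


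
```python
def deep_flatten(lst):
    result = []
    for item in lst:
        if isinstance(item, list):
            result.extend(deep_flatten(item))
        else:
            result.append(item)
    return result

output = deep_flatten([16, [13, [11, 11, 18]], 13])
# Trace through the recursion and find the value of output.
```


deep_flatten([16, [13, [11, 11, 18]], 13])
Processing each element:
  16 is not a list -> append 16
  [13, [11, 11, 18]] is a list -> deep_flatten recursively -> [13, 11, 11, 18]
  13 is not a list -> append 13
= [16, 13, 11, 11, 18, 13]


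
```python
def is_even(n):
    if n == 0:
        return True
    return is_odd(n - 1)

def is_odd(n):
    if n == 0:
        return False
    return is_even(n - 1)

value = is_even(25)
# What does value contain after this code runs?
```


is_even(25)
= is_odd(24)
= is_even(23)
= is_odd(22)
= is_even(21)
= is_odd(20)
= is_even(19)
= is_odd(18)
= is_even(17)
= is_odd(16)
= is_even(15)
= is_odd(14)
= is_even(13)
= is_odd(12)
= is_even(11)
= is_odd(10)
= is_even(9)
= is_odd(8)
= is_even(7)
= is_odd(6)
= is_even(5)
= is_odd(4)
= is_even(3)
= is_odd(2)
= is_even(1)
= is_odd(0)
n == 0: return False
= False


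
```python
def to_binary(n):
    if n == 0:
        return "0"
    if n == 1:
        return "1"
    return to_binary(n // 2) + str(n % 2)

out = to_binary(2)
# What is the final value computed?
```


to_binary(2)
= to_binary(1) + "0"
= "1" + "0"
= "10"


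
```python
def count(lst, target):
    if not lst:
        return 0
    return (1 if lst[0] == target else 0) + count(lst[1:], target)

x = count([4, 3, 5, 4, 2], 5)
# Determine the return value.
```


count([4, 3, 5, 4, 2], 5)
lst[0]=4 != 5: 0 + count([3, 5, 4, 2], 5)
lst[0]=3 != 5: 0 + count([5, 4, 2], 5)
lst[0]=5 == 5: 1 + count([4, 2], 5)
lst[0]=4 != 5: 0 + count([2], 5)
lst[0]=2 != 5: 0 + count([], 5)
= 1


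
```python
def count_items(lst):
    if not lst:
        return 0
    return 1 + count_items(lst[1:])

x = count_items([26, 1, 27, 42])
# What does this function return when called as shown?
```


count_items([26, 1, 27, 42])
= 1 + count_items([1, 27, 42])
= 1 + 1 + count_items([27, 42])
= 1 + 1 + 1 + count_items([42])
= 1 + 1 + 1 + 1 + count_items([])
= 1 + 1 + 1 + 1 + 0
= 4


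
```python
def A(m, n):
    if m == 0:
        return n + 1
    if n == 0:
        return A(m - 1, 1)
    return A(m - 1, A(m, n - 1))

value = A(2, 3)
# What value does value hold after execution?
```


A(2, 3)
= A(1, A(2, 2))
First compute A(2, 2) = 7
= A(1, 7)
= 9


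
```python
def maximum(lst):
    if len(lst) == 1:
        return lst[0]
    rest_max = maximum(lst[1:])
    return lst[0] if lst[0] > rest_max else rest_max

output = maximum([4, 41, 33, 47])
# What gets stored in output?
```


maximum([4, 41, 33, 47])
= compare 4 with maximum([41, 33, 47])
= compare 41 with maximum([33, 47])
= compare 33 with maximum([47])
Base: maximum([47]) = 47
compare 33 with 47: max = 47
compare 41 with 47: max = 47
compare 4 with 47: max = 47
= 47


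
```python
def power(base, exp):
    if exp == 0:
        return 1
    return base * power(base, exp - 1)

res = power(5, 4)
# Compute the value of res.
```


power(5, 4)
= 5 * power(5, 3)
= 5 * 5 * power(5, 2)
= 5 * 5 * 5 * power(5, 1)
= 5 * 5 * 5 * 5 * power(5, 0)
= 5 * 5 * 5 * 5 * 1
= 625


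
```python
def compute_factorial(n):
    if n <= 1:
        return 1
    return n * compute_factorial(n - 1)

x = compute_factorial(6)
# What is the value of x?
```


compute_factorial(6)
= 6 * compute_factorial(5)
= 6 * 5 * compute_factorial(4)
= 6 * 5 * 4 * compute_factorial(3)
= 6 * 5 * 4 * 3 * compute_factorial(2)
= 6 * 5 * 4 * 3 * 2 * compute_factorial(1)
= 6 * 5 * 4 * 3 * 2 * 1
= 720


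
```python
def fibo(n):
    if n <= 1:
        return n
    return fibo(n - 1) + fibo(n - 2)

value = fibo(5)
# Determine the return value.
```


fibo(5)
= fibo(4) + fibo(3)
= (fibo(3) + fibo(2)) + fibo(3)
Computing bottom-up: fibo(0)=0, fibo(1)=1, fibo(2)=1, fibo(3)=2, fibo(4)=3, fibo(5)=5
= 5


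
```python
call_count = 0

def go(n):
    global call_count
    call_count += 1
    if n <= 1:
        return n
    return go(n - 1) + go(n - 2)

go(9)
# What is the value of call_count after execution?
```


go(9) calls go(8) and go(7); each non-base call branches into two more.
Let C(k) = total number of calls made by go(k), including the call to go(k) itself.
Base cases: C(0) = 1, C(1) = 1
Recurrence: C(k) = 1 + C(k-1) + C(k-2)
  C(2) = 1 + C(1) + C(0) = 1 + 1 + 1 = 3
  C(3) = 1 + C(2) + C(1) = 1 + 3 + 1 = 5
  C(4) = 1 + C(3) + C(2) = 1 + 5 + 3 = 9
  C(5) = 1 + C(4) + C(3) = 1 + 9 + 5 = 15
  C(6) = 1 + C(5) + C(4) = 1 + 15 + 9 = 25
  C(7) = 1 + C(6) + C(5) = 1 + 25 + 15 = 41
  C(8) = 1 + C(7) + C(6) = 1 + 41 + 25 = 67
  C(9) = 1 + C(8) + C(7) = 1 + 67 + 41 = 109
Total calls = C(9) = 109


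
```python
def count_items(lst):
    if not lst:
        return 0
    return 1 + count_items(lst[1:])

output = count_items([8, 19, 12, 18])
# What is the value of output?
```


count_items([8, 19, 12, 18])
= 1 + count_items([19, 12, 18])
= 1 + 1 + count_items([12, 18])
= 1 + 1 + 1 + count_items([18])
= 1 + 1 + 1 + 1 + count_items([])
= 1 + 1 + 1 + 1 + 0
= 4


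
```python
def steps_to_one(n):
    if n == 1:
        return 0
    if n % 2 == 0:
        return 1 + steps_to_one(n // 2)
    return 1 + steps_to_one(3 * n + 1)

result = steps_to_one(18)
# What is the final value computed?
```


steps_to_one(18)
18 is even -> steps_to_one(9)
9 is odd -> 3*9+1 = 28 -> steps_to_one(28)
28 is even -> steps_to_one(14)
14 is even -> steps_to_one(7)
7 is odd -> 3*7+1 = 22 -> steps_to_one(22)
22 is even -> steps_to_one(11)
11 is odd -> 3*11+1 = 34 -> steps_to_one(34)
34 is even -> steps_to_one(17)
17 is odd -> 3*17+1 = 52 -> steps_to_one(52)
52 is even -> steps_to_one(26)
26 is even -> steps_to_one(13)
13 is odd -> 3*13+1 = 40 -> steps_to_one(40)
40 is even -> steps_to_one(20)
20 is even -> steps_to_one(10)
10 is even -> steps_to_one(5)
5 is odd -> 3*5+1 = 16 -> steps_to_one(16)
16 is even -> steps_to_one(8)
8 is even -> steps_to_one(4)
4 is even -> steps_to_one(2)
2 is even -> steps_to_one(1)
Reached 1 after 20 steps
= 20


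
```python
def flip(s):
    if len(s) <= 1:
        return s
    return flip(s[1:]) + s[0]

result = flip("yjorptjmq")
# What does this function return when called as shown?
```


flip("yjorptjmq")
= flip("jorptjmq") + "y"
= flip("orptjmq") + "j" + "y"
= flip("rptjmq") + "o" + "j" + "y"
= flip("ptjmq") + "r" + "o" + "j" + "y"
= flip("tjmq") + "p" + "r" + "o" + "j" + "y"
= flip("jmq") + "t" + "p" + "r" + "o" + "j" + "y"
= flip("mq") + "j" + "t" + "p" + "r" + "o" + "j" + "y"
= flip("q") + "m" + "j" + "t" + "p" + "r" + "o" + "j" + "y"
= "q" + "m" + "j" + "t" + "p" + "r" + "o" + "j" + "y"
= "qmjtprojy"


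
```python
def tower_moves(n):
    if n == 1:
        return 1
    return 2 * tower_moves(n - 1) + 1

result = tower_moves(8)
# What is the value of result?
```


tower_moves(8)
= 2 * tower_moves(7) + 1
= 2 * (2 * tower_moves(6) + 1) + 1
= 2 * (2 * (2 * tower_moves(5) + 1) + 1) + 1
= 2 * (2 * (2 * (2 * tower_moves(4) + 1) + 1) + 1) + 1
= 2 * (2 * (2 * (2 * (2 * tower_moves(3) + 1) + 1) + 1) + 1) + 1
= 2 * (2 * (2 * (2 * (2 * (2 * tower_moves(2) + 1) + 1) + 1) + 1) + 1) + 1
= 2 * (2 * (2 * (2 * (2 * (2 * (2 * tower_moves(1) + 1) + 1) + 1) + 1) + 1) + 1) + 1
Now compute bottom-up:
tower_moves(1) = 1
tower_moves(2) = 2 * 1 + 1 = 3
tower_moves(3) = 2 * 3 + 1 = 7
tower_moves(4) = 2 * 7 + 1 = 15
tower_moves(5) = 2 * 15 + 1 = 31
tower_moves(6) = 2 * 31 + 1 = 63
tower_moves(7) = 2 * 63 + 1 = 127
tower_moves(8) = 2 * 127 + 1 = 255
= 255


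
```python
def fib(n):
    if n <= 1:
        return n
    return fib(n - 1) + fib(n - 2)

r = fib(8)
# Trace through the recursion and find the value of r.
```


fib(8)
= fib(7) + fib(6)
= (fib(6) + fib(5)) + fib(6)
Computing bottom-up: fib(0)=0, fib(1)=1, fib(2)=1, fib(3)=2, fib(4)=3, fib(5)=5, fib(6)=8, fib(7)=13, fib(8)=21
= 21


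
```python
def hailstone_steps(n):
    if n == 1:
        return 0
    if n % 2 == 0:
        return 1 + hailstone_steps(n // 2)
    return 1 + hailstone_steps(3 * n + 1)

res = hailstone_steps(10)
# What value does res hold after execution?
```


hailstone_steps(10)
10 is even -> hailstone_steps(5)
5 is odd -> 3*5+1 = 16 -> hailstone_steps(16)
16 is even -> hailstone_steps(8)
8 is even -> hailstone_steps(4)
4 is even -> hailstone_steps(2)
2 is even -> hailstone_steps(1)
Reached 1 after 6 steps
= 6


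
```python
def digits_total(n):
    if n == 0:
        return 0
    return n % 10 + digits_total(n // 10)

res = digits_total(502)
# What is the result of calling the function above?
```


digits_total(502)
= 2 + digits_total(50)
= 2 + 0 + digits_total(5)
= 2 + 0 + 5 + digits_total(0)
= 2 + 0 + 5 + 0
= 7


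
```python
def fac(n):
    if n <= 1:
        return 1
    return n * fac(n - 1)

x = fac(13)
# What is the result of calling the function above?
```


fac(13)
= 13 * fac(12)
= 13 * 12 * fac(11)
= 13 * 12 * 11 * fac(10)
= 13 * 12 * 11 * 10 * fac(9)
= 13 * 12 * 11 * 10 * 9 * fac(8)
= 13 * 12 * 11 * 10 * 9 * 8 * fac(7)
= 13 * 12 * 11 * 10 * 9 * 8 * 7 * fac(6)
= 13 * 12 * 11 * 10 * 9 * 8 * 7 * 6 * fac(5)
= 13 * 12 * 11 * 10 * 9 * 8 * 7 * 6 * 5 * fac(4)
= 13 * 12 * 11 * 10 * 9 * 8 * 7 * 6 * 5 * 4 * fac(3)
= 13 * 12 * 11 * 10 * 9 * 8 * 7 * 6 * 5 * 4 * 3 * fac(2)
= 13 * 12 * 11 * 10 * 9 * 8 * 7 * 6 * 5 * 4 * 3 * 2 * fac(1)
= 13 * 12 * 11 * 10 * 9 * 8 * 7 * 6 * 5 * 4 * 3 * 2 * 1
= 6227020800


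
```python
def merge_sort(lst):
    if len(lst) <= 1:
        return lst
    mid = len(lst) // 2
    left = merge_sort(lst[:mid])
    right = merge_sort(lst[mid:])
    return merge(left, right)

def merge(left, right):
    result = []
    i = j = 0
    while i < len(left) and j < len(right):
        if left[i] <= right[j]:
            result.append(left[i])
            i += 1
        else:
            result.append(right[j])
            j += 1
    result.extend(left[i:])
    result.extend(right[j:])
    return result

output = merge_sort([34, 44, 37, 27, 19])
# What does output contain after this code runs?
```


merge_sort([34, 44, 37, 27, 19])
Split into [34, 44] and [37, 27, 19]
Left sorted: [34, 44]
Right sorted: [19, 27, 37]
Merge [34, 44] and [19, 27, 37]
= [19, 27, 34, 37, 44]


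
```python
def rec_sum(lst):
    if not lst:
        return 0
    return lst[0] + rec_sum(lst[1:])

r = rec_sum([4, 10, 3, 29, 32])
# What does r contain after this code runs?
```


rec_sum([4, 10, 3, 29, 32])
= 4 + rec_sum([10, 3, 29, 32])
= 4 + 10 + rec_sum([3, 29, 32])
= 4 + 10 + 3 + rec_sum([29, 32])
= 4 + 10 + 3 + 29 + rec_sum([32])
= 4 + 10 + 3 + 29 + 32 + rec_sum([])
= 4 + 10 + 3 + 29 + 32 + 0
= 78


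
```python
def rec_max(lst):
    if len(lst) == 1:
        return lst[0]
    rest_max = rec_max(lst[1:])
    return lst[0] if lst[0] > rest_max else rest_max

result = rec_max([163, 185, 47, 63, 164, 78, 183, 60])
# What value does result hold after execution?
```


rec_max([163, 185, 47, 63, 164, 78, 183, 60])
= compare 163 with rec_max([185, 47, 63, 164, 78, 183, 60])
= compare 185 with rec_max([47, 63, 164, 78, 183, 60])
= compare 47 with rec_max([63, 164, 78, 183, 60])
= compare 63 with rec_max([164, 78, 183, 60])
= compare 164 with rec_max([78, 183, 60])
= compare 78 with rec_max([183, 60])
= compare 183 with rec_max([60])
Base: rec_max([60]) = 60
compare 183 with 60: max = 183
compare 78 with 183: max = 183
compare 164 with 183: max = 183
compare 63 with 183: max = 183
compare 47 with 183: max = 183
compare 185 with 183: max = 185
compare 163 with 185: max = 185
= 185


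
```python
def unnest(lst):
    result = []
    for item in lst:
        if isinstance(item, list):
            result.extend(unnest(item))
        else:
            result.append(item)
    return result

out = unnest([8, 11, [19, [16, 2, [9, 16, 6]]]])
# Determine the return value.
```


unnest([8, 11, [19, [16, 2, [9, 16, 6]]]])
Processing each element:
  8 is not a list -> append 8
  11 is not a list -> append 11
  [19, [16, 2, [9, 16, 6]]] is a list -> unnest recursively -> [19, 16, 2, 9, 16, 6]
= [8, 11, 19, 16, 2, 9, 16, 6]


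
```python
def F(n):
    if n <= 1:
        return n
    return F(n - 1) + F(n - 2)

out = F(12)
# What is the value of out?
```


F(12)
= F(11) + F(10)
= (F(10) + F(9)) + F(10)
Computing bottom-up: F(0)=0, F(1)=1, F(2)=1, F(3)=2, F(4)=3, F(5)=5, F(6)=8, F(7)=13, F(8)=21, F(9)=34, F(10)=55, F(11)=89, F(12)=144
= 144


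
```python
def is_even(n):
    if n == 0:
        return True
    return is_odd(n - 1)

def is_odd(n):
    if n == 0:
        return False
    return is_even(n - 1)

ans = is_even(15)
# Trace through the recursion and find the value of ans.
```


is_even(15)
= is_odd(14)
= is_even(13)
= is_odd(12)
= is_even(11)
= is_odd(10)
= is_even(9)
= is_odd(8)
= is_even(7)
= is_odd(6)
= is_even(5)
= is_odd(4)
= is_even(3)
= is_odd(2)
= is_even(1)
= is_odd(0)
n == 0: return False
= False


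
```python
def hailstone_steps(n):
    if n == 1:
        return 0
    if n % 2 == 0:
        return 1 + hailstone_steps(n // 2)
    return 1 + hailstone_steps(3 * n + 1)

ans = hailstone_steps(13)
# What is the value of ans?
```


hailstone_steps(13)
13 is odd -> 3*13+1 = 40 -> hailstone_steps(40)
40 is even -> hailstone_steps(20)
20 is even -> hailstone_steps(10)
10 is even -> hailstone_steps(5)
5 is odd -> 3*5+1 = 16 -> hailstone_steps(16)
16 is even -> hailstone_steps(8)
8 is even -> hailstone_steps(4)
4 is even -> hailstone_steps(2)
2 is even -> hailstone_steps(1)
Reached 1 after 9 steps
= 9


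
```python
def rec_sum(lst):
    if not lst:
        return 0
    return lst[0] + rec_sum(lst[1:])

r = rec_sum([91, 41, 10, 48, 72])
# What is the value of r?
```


rec_sum([91, 41, 10, 48, 72])
= 91 + rec_sum([41, 10, 48, 72])
= 91 + 41 + rec_sum([10, 48, 72])
= 91 + 41 + 10 + rec_sum([48, 72])
= 91 + 41 + 10 + 48 + rec_sum([72])
= 91 + 41 + 10 + 48 + 72 + rec_sum([])
= 91 + 41 + 10 + 48 + 72 + 0
= 262


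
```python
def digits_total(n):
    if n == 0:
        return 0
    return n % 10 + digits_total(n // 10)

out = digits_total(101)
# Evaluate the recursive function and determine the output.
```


digits_total(101)
= 1 + digits_total(10)
= 1 + 0 + digits_total(1)
= 1 + 0 + 1 + digits_total(0)
= 1 + 0 + 1 + 0
= 2


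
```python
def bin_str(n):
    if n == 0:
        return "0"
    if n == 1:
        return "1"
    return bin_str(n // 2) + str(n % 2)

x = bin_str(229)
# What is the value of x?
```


bin_str(229)
= bin_str(114) + "1"
= bin_str(57) + "0" + "1"
= bin_str(28) + "1" + "0" + "1"
= bin_str(14) + "0" + "1" + "0" + "1"
= bin_str(7) + "0" + "0" + "1" + "0" + "1"
= bin_str(3) + "1" + "0" + "0" + "1" + "0" + "1"
= bin_str(1) + "1" + "1" + "0" + "0" + "1" + "0" + "1"
= "1" + "1" + "1" + "0" + "0" + "1" + "0" + "1"
= "11100101"


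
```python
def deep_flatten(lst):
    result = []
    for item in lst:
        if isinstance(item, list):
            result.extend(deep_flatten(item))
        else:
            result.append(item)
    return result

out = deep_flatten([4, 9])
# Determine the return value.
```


deep_flatten([4, 9])
Processing each element:
  4 is not a list -> append 4
  9 is not a list -> append 9
= [4, 9]


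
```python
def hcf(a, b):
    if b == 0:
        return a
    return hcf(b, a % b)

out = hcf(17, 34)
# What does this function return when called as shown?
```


hcf(17, 34)
= hcf(34, 17 % 34) = hcf(34, 17)
= hcf(17, 34 % 17) = hcf(17, 0)
b == 0, return a = 17
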